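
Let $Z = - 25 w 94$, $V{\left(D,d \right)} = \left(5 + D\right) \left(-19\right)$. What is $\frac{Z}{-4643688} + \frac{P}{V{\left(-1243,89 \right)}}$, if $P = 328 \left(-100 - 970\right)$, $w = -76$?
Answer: $- \frac{102121860605}{6826801821} \approx -14.959$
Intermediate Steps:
$P = -350960$ ($P = 328 \left(-1070\right) = -350960$)
$V{\left(D,d \right)} = -95 - 19 D$
$Z = 178600$ ($Z = \left(-25\right) \left(-76\right) 94 = 1900 \cdot 94 = 178600$)
$\frac{Z}{-4643688} + \frac{P}{V{\left(-1243,89 \right)}} = \frac{178600}{-4643688} - \frac{350960}{-95 - -23617} = 178600 \left(- \frac{1}{4643688}\right) - \frac{350960}{-95 + 23617} = - \frac{22325}{580461} - \frac{350960}{23522} = - \frac{22325}{580461} - \frac{175480}{11761} = - \frac{102121860605}{6826801821}$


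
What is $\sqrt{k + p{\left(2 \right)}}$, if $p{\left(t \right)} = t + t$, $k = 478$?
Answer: $\sqrt{482} \approx 21.954$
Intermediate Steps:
$p{\left(t \right)} = 2 t$
$\sqrt{k + p{\left(2 \right)}} = \sqrt{478 + 2 \cdot 2} = \sqrt{478 + 4} = \sqrt{482}$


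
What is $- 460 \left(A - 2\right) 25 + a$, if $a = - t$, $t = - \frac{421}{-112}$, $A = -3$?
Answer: $\frac{6439579}{112} \approx 57496.0$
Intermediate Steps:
$t = \frac{421}{112}$ ($t = \left(-421\right) \left(- \frac{1}{112}\right) = \frac{421}{112} \approx 3.7589$)
$a = - \frac{421}{112}$ ($a = \left(-1\right) \frac{421}{112} = - \frac{421}{112} \approx -3.7589$)
$- 460 \left(A - 2\right) 25 + a = - 460 \left(-3 - 2\right) 25 - \frac{421}{112} = - 460 \left(\left(-5\right) 25\right) - \frac{421}{112} = \left(-460\right) \left(-125\right) - \frac{421}{112} = 57500 - \frac{421}{112} = \frac{6439579}{112}$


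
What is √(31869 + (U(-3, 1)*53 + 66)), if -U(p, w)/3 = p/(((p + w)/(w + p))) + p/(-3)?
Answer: √32253 ≈ 179.59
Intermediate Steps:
U(p, w) = -2*p (U(p, w) = -3*(p/(((p + w)/(w + p))) + p/(-3)) = -3*(p/(((p + w)/(p + w))) + p*(-⅓)) = -3*(p/1 - p/3) = -3*(p*1 - p/3) = -3*(p - p/3) = -2*p)
√(31869 + (U(-3, 1)*53 + 66)) = √(31869 + (-2*(-3)*53 + 66)) = √(31869 + (6*53 + 66)) = √(31869 + (318 + 66)) = √(31869 + 384) = √32253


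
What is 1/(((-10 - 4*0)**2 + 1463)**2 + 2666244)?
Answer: 1/5109213 ≈ 1.9572e-7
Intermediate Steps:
1/(((-10 - 4*0)**2 + 1463)**2 + 2666244) = 1/(((-10 + 0)**2 + 1463)**2 + 2666244) = 1/(((-10)**2 + 1463)**2 + 2666244) = 1/((100 + 1463)**2 + 2666244) = 1/(1563**2 + 2666244) = 1/(2442969 + 2666244) = 1/5109213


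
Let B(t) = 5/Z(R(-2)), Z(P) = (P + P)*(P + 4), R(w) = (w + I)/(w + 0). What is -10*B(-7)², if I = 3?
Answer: -1000/49 ≈ -20.408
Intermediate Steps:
R(w) = (3 + w)/w (R(w) = (w + 3)/(w + 0) = (3 + w)/w)
Z(P) = 2*P*(4 + P) (Z(P) = (2*P)*(4 + P) = 2*P*(4 + P))
B(t) = -10/7 (B(t) = 5/((2*((3 - 2)/(-2))*(4 + (3 - 2)/(-2)))) = 5/((2*(-½*1)*(4 - ½*1))) = 5/((2*(-½)*(4 - ½))) = 5/((2*(-½)*(7/2))) = 5/(-7/2) = 5*(-2/7) = -10/7)
-10*B(-7)² = -10*(-10/7)² = -10*100/49 = -1000/49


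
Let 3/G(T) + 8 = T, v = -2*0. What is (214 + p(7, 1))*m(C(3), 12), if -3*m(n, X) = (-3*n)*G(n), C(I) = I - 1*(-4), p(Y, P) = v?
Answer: -4494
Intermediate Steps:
v = 0
p(Y, P) = 0
G(T) = 3/(-8 + T)
C(I) = 4 + I (C(I) = I + 4 = 4 + I)
m(n, X) = 3*n/(-8 + n) (m(n, X) = -(-3*n)*3/(-8 + n)/3 = -(-3)*n/(-8 + n) = 3*n/(-8 + n))
(214 + p(7, 1))*m(C(3), 12) = (214 + 0)*(3*(4 + 3)/(-8 + (4 + 3))) = 214*(3*7/(-8 + 7)) = 214*(3*7/(-1)) = 214*(3*7*(-1)) = 214*(-21) = -4494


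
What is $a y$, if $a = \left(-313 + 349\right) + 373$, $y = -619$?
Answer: $-253171$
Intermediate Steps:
$a = 409$ ($a = 36 + 373 = 409$)
$a y = 409 \left(-619\right) = -253171$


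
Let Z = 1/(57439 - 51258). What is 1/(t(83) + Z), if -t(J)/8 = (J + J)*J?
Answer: -6181/681294543 ≈ -9.0724e-6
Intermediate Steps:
t(J) = -16*J² (t(J) = -8*(J + J)*J = -8*2*J*J = -16*J²)
Z = 1/6181 ≈ 0.00016179
1/(t(83) + Z) = 1/(-16*83² + 1/6181) = 1/(-16*6889 + 1/6181) = 1/(-110224 + 1/6181) = 1/(-681294543/6181) = -6181/681294543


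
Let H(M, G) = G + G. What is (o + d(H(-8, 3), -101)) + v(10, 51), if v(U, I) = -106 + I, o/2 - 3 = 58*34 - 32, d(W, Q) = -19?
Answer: 3812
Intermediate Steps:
H(M, G) = 2*G
o = 3886 (o = 6 + 2*(58*34 - 32) = 6 + 2*(1972 - 32) = 6 + 2*1940 = 6 + 3880 = 3886)
(o + d(H(-8, 3), -101)) + v(10, 51) = (3886 - 19) + (-106 + 51) = 3867 - 55 = 3812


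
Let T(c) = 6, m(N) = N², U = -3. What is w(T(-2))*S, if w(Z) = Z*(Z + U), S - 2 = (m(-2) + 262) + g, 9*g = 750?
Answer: 6324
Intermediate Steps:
g = 250/3 (g = (⅑)*750 = 250/3 ≈ 83.333)
S = 1054/3 (S = 2 + (((-2)² + 262) + 250/3) = 2 + ((4 + 262) + 250/3) = 2 + (266 + 250/3) = 2 + 1048/3 = 1054/3 ≈ 351.33)
w(Z) = Z*(-3 + Z) (w(Z) = Z*(Z - 3) = Z*(-3 + Z))
w(T(-2))*S = (6*(-3 + 6))*(1054/3) = (6*3)*(1054/3) = 18*(1054/3) = 6324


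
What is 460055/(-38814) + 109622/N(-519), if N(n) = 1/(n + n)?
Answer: -4416553763759/38814 ≈ -1.1379e+8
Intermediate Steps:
N(n) = 1/(2*n)
460055/(-38814) + 109622/N(-519) = 460055/(-38814) + 109622/(((1/2)/(-519))) = 460055*(-1/38814) + 109622/(((1/2)*(-1/519))) = -460055/38814 + 109622/(-1/1038) = -460055/38814 + 109622*(-1038) = -460055/38814 - 113787636 = -4416553763759/38814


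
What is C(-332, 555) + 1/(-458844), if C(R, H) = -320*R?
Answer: 48747586559/458844 ≈ 1.0624e+5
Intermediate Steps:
C(-332, 555) + 1/(-458844) = -320*(-332) + 1/(-458844) = 106240 - 1/458844 = 48747586559/458844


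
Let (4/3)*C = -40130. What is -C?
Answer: 60195/2 ≈ 30098.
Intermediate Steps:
C = -60195/2 (C = (¾)*(-40130) = -60195/2 ≈ -30098.)
-C = -1*(-60195/2) = 60195/2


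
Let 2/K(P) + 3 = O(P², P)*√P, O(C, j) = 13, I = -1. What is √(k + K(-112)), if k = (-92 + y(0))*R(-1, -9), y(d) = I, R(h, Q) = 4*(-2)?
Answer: √(744 - 2/(3 - 52*I*√7)) ≈ 27.276 - 0.0003*I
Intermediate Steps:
R(h, Q) = -8
y(d) = -1
K(P) = 2/(-3 + 13*√P)
k = 744 (k = (-92 - 1)*(-8) = -93*(-8) = 744)
√(k + K(-112)) = √(744 + 2/(-3 + 13*√(-112))) = √(744 + 2/(-3 + 13*(4*I*√7))) = √(744 + 2/(-3 + 52*I*√7))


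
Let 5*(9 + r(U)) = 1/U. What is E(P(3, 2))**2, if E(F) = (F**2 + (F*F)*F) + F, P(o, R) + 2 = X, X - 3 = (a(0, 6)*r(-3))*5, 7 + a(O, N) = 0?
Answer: 763401570347817025/729 ≈ 1.0472e+15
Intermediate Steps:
a(O, N) = -7 (a(O, N) = -7 + 0 = -7)
r(U) = -9 + 1/(5*U)
X = 961/3 (X = 3 - 7*(-9 + (1/5)/(-3))*5 = 3 - 7*(-9 + (1/5)*(-1/3))*5 = 3 - 7*(-9 - 1/15)*5 = 3 - 7*(-136/15)*5 = 3 + (952/15)*5 = 3 + 952/3 = 961/3 ≈ 320.33)
P(o, R) = 955/3 (P(o, R) = -2 + 961/3 = 955/3)
E(F) = F + F**2 + F**3 (E(F) = (F**2 + F**2*F) + F = (F**2 + F**3) + F = F + F**2 + F**3)
E(P(3, 2))**2 = (955*(1 + 955/3 + (955/3)**2)/3)**2 = (955*(1 + 955/3 + 912025/9)/3)**2 = ((955/3)*(914899/9))**2 = (873728545/27)**2 = 763401570347817025/729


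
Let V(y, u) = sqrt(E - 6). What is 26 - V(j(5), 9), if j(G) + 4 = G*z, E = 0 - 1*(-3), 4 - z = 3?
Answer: 26 - I*sqrt(3) ≈ 26.0 - 1.732*I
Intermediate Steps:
z = 1 (z = 4 - 1*3 = 4 - 3 = 1)
E = 3 (E = 0 + 3 = 3)
j(G) = -4 + G (j(G) = -4 + G*1 = -4 + G)
V(y, u) = I*sqrt(3) (V(y, u) = sqrt(3 - 6) = sqrt(-3) = I*sqrt(3))
26 - V(j(5), 9) = 26 - I*sqrt(3)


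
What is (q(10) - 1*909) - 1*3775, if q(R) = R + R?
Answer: -4664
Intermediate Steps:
q(R) = 2*R
(q(10) - 1*909) - 1*3775 = (2*10 - 1*909) - 1*3775 = (20 - 909) - 3775 = -889 - 3775 = -4664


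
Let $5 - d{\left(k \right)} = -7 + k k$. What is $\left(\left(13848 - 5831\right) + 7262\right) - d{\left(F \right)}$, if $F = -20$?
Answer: $15667$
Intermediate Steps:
$d{\left(k \right)} = 12 - k^{2}$ ($d{\left(k \right)} = 5 - \left(-7 + k k\right) = 5 - \left(-7 + k^{2}\right) = 12 - k^{2}$)
$\left(\left(13848 - 5831\right) + 7262\right) - d{\left(F \right)} = \left(\left(13848 - 5831\right) + 7262\right) - \left(12 - \left(-20\right)^{2}\right) = \left(8017 + 7262\right) - \left(12 - 400\right) = 15279 - \left(12 - 400\right) = 15279 - -388 = 15279 + 388 = 15667$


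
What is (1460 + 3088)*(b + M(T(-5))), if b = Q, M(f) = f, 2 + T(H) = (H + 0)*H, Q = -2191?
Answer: -9860064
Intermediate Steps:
T(H) = -2 + H² (T(H) = -2 + (H + 0)*H = -2 + H*H = -2 + H²)
b = -2191
(1460 + 3088)*(b + M(T(-5))) = (1460 + 3088)*(-2191 + (-2 + (-5)²)) = 4548*(-2191 + (-2 + 25)) = 4548*(-2191 + 23) = 4548*(-2168) = -9860064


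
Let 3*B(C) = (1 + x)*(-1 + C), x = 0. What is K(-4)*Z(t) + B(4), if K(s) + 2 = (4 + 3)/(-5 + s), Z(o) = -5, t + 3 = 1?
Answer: 134/9 ≈ 14.889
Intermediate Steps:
t = -2 (t = -3 + 1 = -2)
B(C) = -⅓ + C/3 (B(C) = ((1 + 0)*(-1 + C))/3 = (1*(-1 + C))/3 = (-1 + C)/3 = -⅓ + C/3)
K(s) = -2 + 7/(-5 + s) (K(s) = -2 + (4 + 3)/(-5 + s) = -2 + 7/(-5 + s))
K(-4)*Z(t) + B(4) = ((17 - 2*(-4))/(-5 - 4))*(-5) + (-⅓ + (⅓)*4) = ((17 + 8)/(-9))*(-5) + (-⅓ + 4/3) = -⅑*25*(-5) + 1 = -25/9*(-5) + 1 = 125/9 + 1 = 134/9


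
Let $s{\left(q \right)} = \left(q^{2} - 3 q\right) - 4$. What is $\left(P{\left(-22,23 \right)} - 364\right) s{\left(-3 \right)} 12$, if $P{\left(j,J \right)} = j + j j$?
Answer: $16464$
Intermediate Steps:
$P{\left(j,J \right)} = j + j^{2}$
$s{\left(q \right)} = -4 + q^{2} - 3 q$
$\left(P{\left(-22,23 \right)} - 364\right) s{\left(-3 \right)} 12 = \left(- 22 \left(1 - 22\right) - 364\right) \left(-4 + \left(-3\right)^{2} - -9\right) 12 = \left(\left(-22\right) \left(-21\right) - 364\right) \left(-4 + 9 + 9\right) 12 = \left(462 - 364\right) 14 \cdot 12 = 98 \cdot 168 = 16464$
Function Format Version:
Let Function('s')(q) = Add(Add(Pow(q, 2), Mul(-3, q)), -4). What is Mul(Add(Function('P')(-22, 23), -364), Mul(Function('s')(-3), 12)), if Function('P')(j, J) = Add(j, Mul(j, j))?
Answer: 16464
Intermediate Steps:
Function('P')(j, J) = Add(j, Pow(j, 2))
Function('s')(q) = Add(-4, Pow(q, 2), Mul(-3, q))
Mul(Add(Function('P')(-22, 23), -364), Mul(Function('s')(-3), 12)) = Mul(Add(Mul(-22, Add(1, -22)), -364), Mul(Add(-4, Pow(-3, 2), Mul(-3, -3)), 12)) = Mul(Add(Mul(-22, -21), -364), Mul(Add(-4, 9, 9), 12)) = Mul(Add(462, -364), Mul(14, 12)) = Mul(98, 168) = 16464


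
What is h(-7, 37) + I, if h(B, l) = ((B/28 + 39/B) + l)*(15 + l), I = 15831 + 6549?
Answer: 168009/7 ≈ 24001.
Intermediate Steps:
I = 22380
h(B, l) = (15 + l)*(l + 39/B + B/28) (h(B, l) = ((B*(1/28) + 39/B) + l)*(15 + l) = ((B/28 + 39/B) + l)*(15 + l) = ((39/B + B/28) + l)*(15 + l) = (l + 39/B + B/28)*(15 + l) = (15 + l)*(l + 39/B + B/28))
h(-7, 37) + I = (1/28)*(16380 + 1092*37 - 7*(15*(-7) + 28*37**2 + 420*37 - 7*37))/(-7) + 22380 = (1/28)*(-1/7)*(16380 + 40404 - 7*(-105 + 28*1369 + 15540 - 259)) + 22380 = (1/28)*(-1/7)*(16380 + 40404 - 7*(-105 + 38332 + 15540 - 259)) + 22380 = (1/28)*(-1/7)*(16380 + 40404 - 7*53508) + 22380 = (1/28)*(-1/7)*(16380 + 40404 - 374556) + 22380 = (1/28)*(-1/7)*(-317772) + 22380 = 11349/7 + 22380 = 168009/7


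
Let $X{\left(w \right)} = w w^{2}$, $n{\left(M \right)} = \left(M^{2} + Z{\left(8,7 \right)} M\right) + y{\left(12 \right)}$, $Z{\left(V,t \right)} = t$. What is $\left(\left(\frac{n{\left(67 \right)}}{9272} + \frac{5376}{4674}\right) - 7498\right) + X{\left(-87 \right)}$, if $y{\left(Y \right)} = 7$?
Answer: $- \frac{13325314281}{20008} \approx -6.66 \cdot 10^{5}$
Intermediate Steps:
$n{\left(M \right)} = 7 + M^{2} + 7 M$ ($n{\left(M \right)} = \left(M^{2} + 7 M\right) + 7 = 7 + M^{2} + 7 M$)
$X{\left(w \right)} = w^{3}$
$\left(\left(\frac{n{\left(67 \right)}}{9272} + \frac{5376}{4674}\right) - 7498\right) + X{\left(-87 \right)} = \left(\left(\frac{7 + 67^{2} + 7 \cdot 67}{9272} + \frac{5376}{4674}\right) - 7498\right) + \left(-87\right)^{3} = \left(\left(\left(7 + 4489 + 469\right) \frac{1}{9272} + 5376 \cdot \frac{1}{4674}\right) - 7498\right) - 658503 = \left(\left(4965 \cdot \frac{1}{9272} + \frac{896}{779}\right) - 7498\right) - 658503 = \left(\left(\frac{4965}{9272} + \frac{896}{779}\right) - 7498\right) - 658503 = \left(\frac{33727}{20008} - 7498\right) - 658503 = - \frac{149986257}{20008} - 658503 = - \frac{13325314281}{20008}$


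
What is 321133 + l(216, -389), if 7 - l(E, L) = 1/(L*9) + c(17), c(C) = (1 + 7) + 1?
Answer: 1124279632/3501 ≈ 3.2113e+5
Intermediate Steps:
c(C) = 9 (c(C) = 8 + 1 = 9)
l(E, L) = -2 - 1/(9*L) (l(E, L) = 7 - (1/(L*9) + 9) = 7 - (1/(9*L) + 9) = 7 - (9 + 1/(9*L)) = 7 + (-9 - 1/(9*L)) = -2 - 1/(9*L))
321133 + l(216, -389) = 321133 + (-2 - 1/9/(-389)) = 321133 + (-2 - 1/9*(-1/389)) = 321133 + (-2 + 1/3501) = 321133 - 7001/3501 = 1124279632/3501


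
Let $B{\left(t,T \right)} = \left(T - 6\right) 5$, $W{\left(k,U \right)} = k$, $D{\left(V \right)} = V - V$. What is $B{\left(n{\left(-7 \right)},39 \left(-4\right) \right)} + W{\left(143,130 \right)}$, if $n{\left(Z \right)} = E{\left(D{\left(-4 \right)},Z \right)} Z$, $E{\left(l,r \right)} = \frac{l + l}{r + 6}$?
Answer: $-667$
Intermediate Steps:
$D{\left(V \right)} = 0$
$E{\left(l,r \right)} = \frac{2 l}{6 + r}$
$n{\left(Z \right)} = 0$ ($n{\left(Z \right)} = 2 \cdot 0 \frac{1}{6 + Z} Z = 0 Z = 0$)
$B{\left(t,T \right)} = -30 + 5 T$ ($B{\left(t,T \right)} = \left(-6 + T\right) 5 = -30 + 5 T$)
$B{\left(n{\left(-7 \right)},39 \left(-4\right) \right)} + W{\left(143,130 \right)} = \left(-30 + 5 \cdot 39 \left(-4\right)\right) + 143 = \left(-30 + 5 \left(-156\right)\right) + 143 = \left(-30 - 780\right) + 143 = -810 + 143 = -667$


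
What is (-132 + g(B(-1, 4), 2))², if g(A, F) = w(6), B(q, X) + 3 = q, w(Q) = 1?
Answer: 17161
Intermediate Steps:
B(q, X) = -3 + q
g(A, F) = 1
(-132 + g(B(-1, 4), 2))² = (-132 + 1)² = (-131)² = 17161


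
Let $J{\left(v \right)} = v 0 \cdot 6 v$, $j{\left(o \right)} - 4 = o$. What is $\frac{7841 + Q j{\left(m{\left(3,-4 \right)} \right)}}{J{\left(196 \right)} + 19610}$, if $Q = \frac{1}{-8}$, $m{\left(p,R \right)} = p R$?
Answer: $\frac{3921}{9805} \approx 0.3999$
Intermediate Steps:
$m{\left(p,R \right)} = R p$
$Q = - \frac{1}{8} \approx -0.125$
$j{\left(o \right)} = 4 + o$
$J{\left(v \right)} = 0$ ($J{\left(v \right)} = 0 \cdot 6 v = 0 v = 0$)
$\frac{7841 + Q j{\left(m{\left(3,-4 \right)} \right)}}{J{\left(196 \right)} + 19610} = \frac{7841 - \frac{4 - 12}{8}}{0 + 19610} = \frac{7841 - \frac{4 - 12}{8}}{19610} = \left(7841 - -1\right) \frac{1}{19610} = \left(7841 + 1\right) \frac{1}{19610} = 7842 \cdot \frac{1}{19610} = \frac{3921}{9805}$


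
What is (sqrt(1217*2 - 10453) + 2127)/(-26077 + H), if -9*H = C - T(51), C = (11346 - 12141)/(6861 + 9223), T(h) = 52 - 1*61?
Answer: -102632004/1258315391 - 1302804*I*sqrt(11)/1258315391 ≈ -0.081563 - 0.0034339*I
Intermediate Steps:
T(h) = -9 (T(h) = 52 - 61 = -9)
C = -795/16084 ≈ -0.049428
H = -47987/48252 (H = -(-795/16084 - 1*(-9))/9 = -(-795/16084 + 9)/9 = -1/9*143961/16084 = -47987/48252 ≈ -0.99451)
(sqrt(1217*2 - 10453) + 2127)/(-26077 + H) = (sqrt(1217*2 - 10453) + 2127)/(-26077 - 47987/48252) = (sqrt(2434 - 10453) + 2127)/(-1258315391/48252) = (sqrt(-8019) + 2127)*(-48252/1258315391) = (27*I*sqrt(11) + 2127)*(-48252/1258315391) = (2127 + 27*I*sqrt(11))*(-48252/1258315391) = -102632004/1258315391 - 1302804*I*sqrt(11)/1258315391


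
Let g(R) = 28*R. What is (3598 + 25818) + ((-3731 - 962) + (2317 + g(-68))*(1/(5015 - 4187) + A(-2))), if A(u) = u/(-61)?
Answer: 1249418405/50508 ≈ 24737.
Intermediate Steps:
A(u) = -u/61 (A(u) = u*(-1/61) = -u/61)
(3598 + 25818) + ((-3731 - 962) + (2317 + g(-68))*(1/(5015 - 4187) + A(-2))) = (3598 + 25818) + ((-3731 - 962) + (2317 + 28*(-68))*(1/(5015 - 4187) - 1/61*(-2))) = 29416 + (-4693 + (2317 - 1904)*(1/828 + 2/61)) = 29416 + (-4693 + 413*(1/828 + 2/61)) = 29416 + (-4693 + 413*(1717/50508)) = 29416 + (-4693 + 709121/50508) = 29416 - 236324923/50508 = 1249418405/50508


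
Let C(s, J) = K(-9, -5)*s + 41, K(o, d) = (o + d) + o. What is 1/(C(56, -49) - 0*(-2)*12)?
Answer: -1/1247 ≈ -0.00080192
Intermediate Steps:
K(o, d) = d + 2*o (K(o, d) = (d + o) + o = d + 2*o)
C(s, J) = 41 - 23*s (C(s, J) = (-5 + 2*(-9))*s + 41 = (-5 - 18)*s + 41 = -23*s + 41 = 41 - 23*s)
1/(C(56, -49) - 0*(-2)*12) = 1/((41 - 23*56) - 0*(-2)*12) = 1/((41 - 1288) - 20*0*12) = 1/(-1247 + 0*12) = 1/(-1247 + 0) = 1/(-1247) = -1/1247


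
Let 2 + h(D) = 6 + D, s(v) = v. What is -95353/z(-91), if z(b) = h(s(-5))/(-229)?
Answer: -21835837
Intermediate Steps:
h(D) = 4 + D (h(D) = -2 + (6 + D) = 4 + D)
z(b) = 1/229 (z(b) = (4 - 5)/(-229) = -1*(-1/229) = 1/229)
-95353/z(-91) = -95353/1/229 = -95353*229 = -21835837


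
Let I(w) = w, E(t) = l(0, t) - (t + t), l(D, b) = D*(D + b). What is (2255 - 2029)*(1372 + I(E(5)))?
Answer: 307812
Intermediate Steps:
E(t) = -2*t (E(t) = 0*(0 + t) - (t + t) = 0*t - 2*t = 0 - 2*t = -2*t)
(2255 - 2029)*(1372 + I(E(5))) = (2255 - 2029)*(1372 - 2*5) = 226*(1372 - 10) = 226*1362 = 307812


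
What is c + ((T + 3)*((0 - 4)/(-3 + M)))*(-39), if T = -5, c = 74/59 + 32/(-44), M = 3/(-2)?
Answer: 136018/1947 ≈ 69.860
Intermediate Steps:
M = -3/2 (M = 3*(-½) = -3/2 ≈ -1.5000)
c = 342/649 (c = 74*(1/59) + 32*(-1/44) = 74/59 - 8/11 = 342/649 ≈ 0.52696)
c + ((T + 3)*((0 - 4)/(-3 + M)))*(-39) = 342/649 + ((-5 + 3)*((0 - 4)/(-3 - 3/2)))*(-39) = 342/649 - (-8)/(-9/2)*(-39) = 342/649 - (-8)*(-2)/9*(-39) = 342/649 - 2*8/9*(-39) = 342/649 - 16/9*(-39) = 342/649 + 208/3 = 136018/1947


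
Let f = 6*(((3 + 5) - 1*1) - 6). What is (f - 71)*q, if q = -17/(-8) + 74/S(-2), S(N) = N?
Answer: 18135/8 ≈ 2266.9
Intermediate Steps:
f = 6 (f = 6*((8 - 1) - 6) = 6*(7 - 6) = 6*1 = 6)
q = -279/8 (q = -17/(-8) + 74/(-2) = -17*(-⅛) + 74*(-½) = 17/8 - 37 = -279/8 ≈ -34.875)
(f - 71)*q = (6 - 71)*(-279/8) = -65*(-279/8) = 18135/8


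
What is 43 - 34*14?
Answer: -433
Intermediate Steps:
43 - 34*14 = 43 - 476 = -433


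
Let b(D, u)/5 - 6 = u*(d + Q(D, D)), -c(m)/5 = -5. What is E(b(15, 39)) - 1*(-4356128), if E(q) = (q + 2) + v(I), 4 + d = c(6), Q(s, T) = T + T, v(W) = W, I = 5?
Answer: 4366110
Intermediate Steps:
c(m) = 25 (c(m) = -5*(-5) = 25)
Q(s, T) = 2*T
d = 21 (d = -4 + 25 = 21)
b(D, u) = 30 + 5*u*(21 + 2*D) (b(D, u) = 30 + 5*(u*(21 + 2*D)) = 30 + 5*u*(21 + 2*D))
E(q) = 7 + q (E(q) = (q + 2) + 5 = (2 + q) + 5 = 7 + q)
E(b(15, 39)) - 1*(-4356128) = (7 + (30 + 105*39 + 10*15*39)) - 1*(-4356128) = (7 + (30 + 4095 + 5850)) + 4356128 = (7 + 9975) + 4356128 = 9982 + 4356128 = 4366110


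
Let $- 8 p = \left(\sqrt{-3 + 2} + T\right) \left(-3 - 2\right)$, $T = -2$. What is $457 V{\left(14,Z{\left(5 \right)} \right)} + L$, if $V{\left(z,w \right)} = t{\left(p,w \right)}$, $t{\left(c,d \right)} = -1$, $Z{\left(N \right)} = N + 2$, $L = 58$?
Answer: $-399$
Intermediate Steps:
$p = - \frac{5}{4} + \frac{5 i}{8}$ ($p = - \frac{\left(\sqrt{-3 + 2} - 2\right) \left(-3 - 2\right)}{8} = - \frac{\left(\sqrt{-1} - 2\right) \left(-5\right)}{8} = - \frac{\left(i - 2\right) \left(-5\right)}{8} = - \frac{\left(-2 + i\right) \left(-5\right)}{8} = - \frac{10 - 5 i}{8} = - \frac{5}{4} + \frac{5 i}{8} \approx -1.25 + 0.625 i$)
$Z{\left(N \right)} = 2 + N$
$V{\left(z,w \right)} = -1$
$457 V{\left(14,Z{\left(5 \right)} \right)} + L = 457 \left(-1\right) + 58 = -457 + 58 = -399$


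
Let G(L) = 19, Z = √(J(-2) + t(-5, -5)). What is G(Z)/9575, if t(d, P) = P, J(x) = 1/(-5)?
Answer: 19/9575 ≈ 0.0019843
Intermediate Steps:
J(x) = -⅕
Z = I*√130/5 (Z = √(-⅕ - 5) = √(-26/5) = I*√130/5 ≈ 2.2803*I)
G(Z)/9575 = 19/9575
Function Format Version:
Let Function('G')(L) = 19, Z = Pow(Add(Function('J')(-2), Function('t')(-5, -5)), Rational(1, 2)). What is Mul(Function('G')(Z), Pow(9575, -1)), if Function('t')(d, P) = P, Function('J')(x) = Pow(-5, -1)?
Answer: Rational(19, 9575) ≈ 0.0019843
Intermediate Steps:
Function('J')(x) = Rational(-1, 5)
Z = Mul(Rational(1, 5), I, Pow(130, Rational(1, 2))) (Z = Pow(Add(Rational(-1, 5), -5), Rational(1, 2)) = Pow(Rational(-26, 5), Rational(1, 2)) = Mul(Rational(1, 5), I, Pow(130, Rational(1, 2))) ≈ Mul(2.2803, I))
Mul(Function('G')(Z), Pow(9575, -1)) = Mul(19, Pow(9575, -1)) = Mul(19, Rational(1, 9575)) = Rational(19, 9575)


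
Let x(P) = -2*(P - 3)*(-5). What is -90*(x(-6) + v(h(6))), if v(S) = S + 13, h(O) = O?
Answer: 6390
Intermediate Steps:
x(P) = -30 + 10*P (x(P) = -2*(-3 + P)*(-5) = (6 - 2*P)*(-5) = -30 + 10*P)
v(S) = 13 + S
-90*(x(-6) + v(h(6))) = -90*((-30 + 10*(-6)) + (13 + 6)) = -90*((-30 - 60) + 19) = -90*(-90 + 19) = -90*(-71) = 6390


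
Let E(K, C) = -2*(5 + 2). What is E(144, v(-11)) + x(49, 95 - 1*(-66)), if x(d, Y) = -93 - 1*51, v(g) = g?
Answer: -158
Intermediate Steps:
E(K, C) = -14 (E(K, C) = -2*7 = -14)
x(d, Y) = -144 (x(d, Y) = -93 - 51 = -144)
E(144, v(-11)) + x(49, 95 - 1*(-66)) = -14 - 144 = -158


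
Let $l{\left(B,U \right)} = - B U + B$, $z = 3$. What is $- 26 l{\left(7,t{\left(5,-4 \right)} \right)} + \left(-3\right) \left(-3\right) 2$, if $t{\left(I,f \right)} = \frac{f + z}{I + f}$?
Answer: $-346$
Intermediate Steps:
$t{\left(I,f \right)} = \frac{3 + f}{I + f}$ ($t{\left(I,f \right)} = \frac{f + 3}{I + f} = \frac{3 + f}{I + f}$)
$l{\left(B,U \right)} = B - B U$ ($l{\left(B,U \right)} = - B U + B = B - B U$)
$- 26 l{\left(7,t{\left(5,-4 \right)} \right)} + \left(-3\right) \left(-3\right) 2 = - 26 \cdot 7 \left(1 - \frac{3 - 4}{5 - 4}\right) + \left(-3\right) \left(-3\right) 2 = - 26 \cdot 7 \left(1 - 1^{-1} \left(-1\right)\right) + 9 \cdot 2 = - 26 \cdot 7 \left(1 - 1 \left(-1\right)\right) + 18 = - 26 \cdot 7 \left(1 - -1\right) + 18 = - 26 \cdot 7 \left(1 + 1\right) + 18 = - 26 \cdot 7 \cdot 2 + 18 = \left(-26\right) 14 + 18 = -364 + 18 = -346$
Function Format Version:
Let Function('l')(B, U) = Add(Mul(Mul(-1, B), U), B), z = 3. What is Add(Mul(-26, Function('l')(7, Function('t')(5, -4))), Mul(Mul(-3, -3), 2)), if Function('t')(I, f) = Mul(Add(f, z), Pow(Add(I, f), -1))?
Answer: -346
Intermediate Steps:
Function('t')(I, f) = Mul(Pow(Add(I, f), -1), Add(3, f)) (Function('t')(I, f) = Mul(Add(f, 3), Pow(Add(I, f), -1)) = Mul(Add(3, f), Pow(Add(I, f), -1)) = Mul(Pow(Add(I, f), -1), Add(3, f)))
Function('l')(B, U) = Add(B, Mul(-1, B, U)) (Function('l')(B, U) = Add(Mul(-1, B, U), B) = Add(B, Mul(-1, B, U)))
Add(Mul(-26, Function('l')(7, Function('t')(5, -4))), Mul(Mul(-3, -3), 2)) = Add(Mul(-26, Mul(7, Add(1, Mul(-1, Mul(Pow(Add(5, -4), -1), Add(3, -4)))))), Mul(Mul(-3, -3), 2)) = Add(Mul(-26, Mul(7, Add(1, Mul(-1, Mul(Pow(1, -1), -1))))), Mul(9, 2)) = Add(Mul(-26, Mul(7, Add(1, Mul(-1, Mul(1, -1))))), 18) = Add(Mul(-26, Mul(7, Add(1, Mul(-1, -1)))), 18) = Add(Mul(-26, Mul(7, Add(1, 1))), 18) = Add(Mul(-26, Mul(7, 2)), 18) = Add(Mul(-26, 14), 18) = Add(-364, 18) = -346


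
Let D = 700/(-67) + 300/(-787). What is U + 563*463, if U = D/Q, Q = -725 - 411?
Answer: 1951763900917/7487518 ≈ 2.6067e+5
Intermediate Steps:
Q = -1136
D = -571000/52729 (D = 700*(-1/67) + 300*(-1/787) = -700/67 - 300/787 = -571000/52729 ≈ -10.829)
U = 71375/7487518 (U = -571000/52729/(-1136) = -571000/52729*(-1/1136) = 71375/7487518 ≈ 0.0095325)
U + 563*463 = 71375/7487518 + 563*463 = 71375/7487518 + 260669 = 1951763900917/7487518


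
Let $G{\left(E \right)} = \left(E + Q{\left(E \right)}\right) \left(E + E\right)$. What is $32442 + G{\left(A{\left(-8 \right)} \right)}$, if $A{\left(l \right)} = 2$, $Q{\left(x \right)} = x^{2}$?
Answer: $32466$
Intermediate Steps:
$G{\left(E \right)} = 2 E \left(E + E^{2}\right)$ ($G{\left(E \right)} = \left(E + E^{2}\right) \left(E + E\right) = \left(E + E^{2}\right) 2 E = 2 E \left(E + E^{2}\right)$)
$32442 + G{\left(A{\left(-8 \right)} \right)} = 32442 + 2 \cdot 2^{2} \left(1 + 2\right) = 32442 + 2 \cdot 4 \cdot 3 = 32442 + 24 = 32466$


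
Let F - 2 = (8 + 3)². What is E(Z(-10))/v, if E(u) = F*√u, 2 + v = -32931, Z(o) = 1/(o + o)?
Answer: -123*I*√5/329330 ≈ -0.00083514*I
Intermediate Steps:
Z(o) = 1/(2*o)
v = -32933 (v = -2 - 32931 = -32933)
F = 123 (F = 2 + (8 + 3)² = 2 + 11² = 2 + 121 = 123)
E(u) = 123*√u
E(Z(-10))/v = (123*√((½)/(-10)))/(-32933) = (123*√((½)*(-⅒)))*(-1/32933) = (123*√(-1/20))*(-1/32933) = (123*(I*√5/10))*(-1/32933) = (123*I*√5/10)*(-1/32933) = -123*I*√5/329330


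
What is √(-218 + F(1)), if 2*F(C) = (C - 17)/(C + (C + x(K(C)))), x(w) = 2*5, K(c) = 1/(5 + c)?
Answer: 4*I*√123/3 ≈ 14.787*I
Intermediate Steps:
x(w) = 10
F(C) = (-17 + C)/(2*(10 + 2*C)) (F(C) = ((C - 17)/(C + (C + 10)))/2 = ((-17 + C)/(C + (10 + C)))/2 = ((-17 + C)/(10 + 2*C))/2 = (-17 + C)/(2*(10 + 2*C)))
√(-218 + F(1)) = √(-218 + (-17 + 1)/(4*(5 + 1))) = √(-218 + (¼)*(-16)/6) = √(-218 + (¼)*(⅙)*(-16)) = √(-218 - ⅔) = √(-656/3) = 4*I*√123/3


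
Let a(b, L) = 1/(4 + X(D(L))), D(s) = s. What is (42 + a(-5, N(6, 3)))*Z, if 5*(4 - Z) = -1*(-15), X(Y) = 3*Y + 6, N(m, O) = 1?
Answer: 547/13 ≈ 42.077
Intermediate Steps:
X(Y) = 6 + 3*Y
a(b, L) = 1/(10 + 3*L) (a(b, L) = 1/(4 + (6 + 3*L)) = 1/(10 + 3*L))
Z = 1 (Z = 4 - (-1)*(-15)/5 = 4 - ⅕*15 = 4 - 3 = 1)
(42 + a(-5, N(6, 3)))*Z = (42 + 1/(10 + 3*1))*1 = (42 + 1/(10 + 3))*1 = (42 + 1/13)*1 = (547/13)*1 = 547/13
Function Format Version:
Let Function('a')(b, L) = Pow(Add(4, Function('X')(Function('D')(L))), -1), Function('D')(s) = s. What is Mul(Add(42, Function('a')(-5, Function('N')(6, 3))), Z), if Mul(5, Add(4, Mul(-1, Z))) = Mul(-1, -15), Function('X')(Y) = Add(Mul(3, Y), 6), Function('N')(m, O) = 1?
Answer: Rational(547, 13) ≈ 42.077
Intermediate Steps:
Function('X')(Y) = Add(6, Mul(3, Y))
Function('a')(b, L) = Pow(Add(10, Mul(3, L)), -1) (Function('a')(b, L) = Pow(Add(4, Add(6, Mul(3, L))), -1) = Pow(Add(10, Mul(3, L)), -1))
Z = 1 (Z = Add(4, Mul(Rational(-1, 5), Mul(-1, -15))) = Add(4, Mul(Rational(-1, 5), 15)) = Add(4, -3) = 1)
Mul(Add(42, Function('a')(-5, Function('N')(6, 3))), Z) = Mul(Add(42, Pow(Add(10, Mul(3, 1)), -1)), 1) = Mul(Add(42, Pow(Add(10, 3), -1)), 1) = Mul(Add(42, Pow(13, -1)), 1) = Mul(Add(42, Rational(1, 13)), 1) = Mul(Rational(547, 13), 1) = Rational(547, 13)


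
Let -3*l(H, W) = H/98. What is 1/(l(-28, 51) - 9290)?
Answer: -21/195088 ≈ -0.00010764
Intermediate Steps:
l(H, W) = -H/294 (l(H, W) = -H/(3*98) = -H/294)
1/(l(-28, 51) - 9290) = 1/(-1/294*(-28) - 9290) = 1/(2/21 - 9290) = 1/(-195088/21) = -21/195088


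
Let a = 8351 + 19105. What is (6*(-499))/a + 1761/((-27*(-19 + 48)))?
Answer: -2816351/1194336 ≈ -2.3581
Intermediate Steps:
a = 27456
(6*(-499))/a + 1761/((-27*(-19 + 48))) = (6*(-499))/27456 + 1761/((-27*(-19 + 48))) = -2994*1/27456 + 1761/((-27*29)) = -499/4576 + 1761/(-783) = -499/4576 + 1761*(-1/783) = -499/4576 - 587/261 = -2816351/1194336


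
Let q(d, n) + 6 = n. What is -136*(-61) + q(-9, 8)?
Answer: 8298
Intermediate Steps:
q(d, n) = -6 + n
-136*(-61) + q(-9, 8) = -136*(-61) + (-6 + 8) = 8296 + 2 = 8298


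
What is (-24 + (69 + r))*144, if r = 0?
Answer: 6480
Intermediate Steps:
(-24 + (69 + r))*144 = (-24 + (69 + 0))*144 = (-24 + 69)*144 = 45*144 = 6480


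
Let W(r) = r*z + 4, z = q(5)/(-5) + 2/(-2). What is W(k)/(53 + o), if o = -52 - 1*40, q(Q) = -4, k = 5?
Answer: -1/13 ≈ -0.076923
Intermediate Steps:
z = -1/5 (z = -4/(-5) + 2/(-2) = -4*(-1/5) + 2*(-1/2) = 4/5 - 1 = -1/5 ≈ -0.20000)
o = -92 (o = -52 - 40 = -92)
W(r) = 4 - r/5 (W(r) = r*(-1/5) + 4 = -r/5 + 4 = 4 - r/5)
W(k)/(53 + o) = (4 - 1/5*5)/(53 - 92) = (4 - 1)/(-39) = 3*(-1/39) = -1/13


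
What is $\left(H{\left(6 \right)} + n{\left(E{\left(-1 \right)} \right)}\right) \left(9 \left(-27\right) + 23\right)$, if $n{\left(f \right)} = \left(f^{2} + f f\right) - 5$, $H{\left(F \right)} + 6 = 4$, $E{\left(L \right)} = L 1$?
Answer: $1100$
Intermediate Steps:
$E{\left(L \right)} = L$
$H{\left(F \right)} = -2$ ($H{\left(F \right)} = -6 + 4 = -2$)
$n{\left(f \right)} = -5 + 2 f^{2}$ ($n{\left(f \right)} = \left(f^{2} + f^{2}\right) - 5 = 2 f^{2} - 5 = -5 + 2 f^{2}$)
$\left(H{\left(6 \right)} + n{\left(E{\left(-1 \right)} \right)}\right) \left(9 \left(-27\right) + 23\right) = \left(-2 - \left(5 - 2 \left(-1\right)^{2}\right)\right) \left(9 \left(-27\right) + 23\right) = \left(-2 + \left(-5 + 2 \cdot 1\right)\right) \left(-243 + 23\right) = \left(-2 + \left(-5 + 2\right)\right) \left(-220\right) = \left(-2 - 3\right) \left(-220\right) = \left(-5\right) \left(-220\right) = 1100$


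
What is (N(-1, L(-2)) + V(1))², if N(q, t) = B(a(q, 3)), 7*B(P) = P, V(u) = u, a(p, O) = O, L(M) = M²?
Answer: 100/49 ≈ 2.0408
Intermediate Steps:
B(P) = P/7
N(q, t) = 3/7 (N(q, t) = (⅐)*3 = 3/7)
(N(-1, L(-2)) + V(1))² = (3/7 + 1)² = (10/7)² = 100/49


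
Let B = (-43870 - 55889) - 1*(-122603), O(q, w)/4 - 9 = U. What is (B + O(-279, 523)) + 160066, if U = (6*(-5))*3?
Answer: 182586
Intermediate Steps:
U = -90 (U = -30*3 = -90)
O(q, w) = -324 (O(q, w) = 36 + 4*(-90) = 36 - 360 = -324)
B = 22844 (B = -99759 + 122603 = 22844)
(B + O(-279, 523)) + 160066 = (22844 - 324) + 160066 = 22520 + 160066 = 182586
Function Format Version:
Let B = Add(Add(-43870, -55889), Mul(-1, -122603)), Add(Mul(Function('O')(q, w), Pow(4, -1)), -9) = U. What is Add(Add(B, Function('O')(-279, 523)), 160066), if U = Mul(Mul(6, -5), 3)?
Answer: 182586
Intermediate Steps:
U = -90 (U = Mul(-30, 3) = -90)
Function('O')(q, w) = -324 (Function('O')(q, w) = Add(36, Mul(4, -90)) = Add(36, -360) = -324)
B = 22844 (B = Add(-99759, 122603) = 22844)
Add(Add(B, Function('O')(-279, 523)), 160066) = Add(Add(22844, -324), 160066) = Add(22520, 160066) = 182586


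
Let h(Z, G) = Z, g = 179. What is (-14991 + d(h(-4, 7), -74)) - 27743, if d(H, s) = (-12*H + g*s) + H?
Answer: -55936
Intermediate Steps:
d(H, s) = -11*H + 179*s (d(H, s) = (-12*H + 179*s) + H = -11*H + 179*s)
(-14991 + d(h(-4, 7), -74)) - 27743 = (-14991 + (-11*(-4) + 179*(-74))) - 27743 = (-14991 + (44 - 13246)) - 27743 = (-14991 - 13202) - 27743 = -28193 - 27743 = -55936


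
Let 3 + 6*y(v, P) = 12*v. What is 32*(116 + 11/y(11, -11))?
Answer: 160320/43 ≈ 3728.4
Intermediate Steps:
y(v, P) = -½ + 2*v (y(v, P) = -½ + (12*v)/6 = -½ + 2*v)
32*(116 + 11/y(11, -11)) = 32*(116 + 11/(-½ + 2*11)) = 32*(116 + 11/(-½ + 22)) = 32*(116 + 11/(43/2)) = 32*(116 + 11*(2/43)) = 32*(116 + 22/43) = 32*(5010/43) = 160320/43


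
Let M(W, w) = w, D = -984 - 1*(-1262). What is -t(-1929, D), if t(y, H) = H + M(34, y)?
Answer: 1651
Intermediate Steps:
D = 278 (D = -984 + 1262 = 278)
t(y, H) = H + y
-t(-1929, D) = -(278 - 1929) = -1*(-1651) = 1651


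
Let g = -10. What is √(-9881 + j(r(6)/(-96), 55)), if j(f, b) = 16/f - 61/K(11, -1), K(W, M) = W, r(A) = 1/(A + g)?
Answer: 4*I*√28303/11 ≈ 61.176*I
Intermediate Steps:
r(A) = 1/(-10 + A) (r(A) = 1/(A - 10) = 1/(-10 + A))
j(f, b) = -61/11 + 16/f (j(f, b) = 16/f - 61/11 = -61/11 + 16/f)
√(-9881 + j(r(6)/(-96), 55)) = √(-9881 + (-61/11 + 16/((1/((-10 + 6)*(-96)))))) = √(-9881 + (-61/11 + 16/((-1/96/(-4))))) = √(-9881 + (-61/11 + 16/((-¼*(-1/96))))) = √(-9881 + (-61/11 + 16/(1/384))) = √(-9881 + (-61/11 + 16*384)) = √(-9881 + (-61/11 + 6144)) = √(-9881 + 67523/11) = √(-41168/11) = 4*I*√28303/11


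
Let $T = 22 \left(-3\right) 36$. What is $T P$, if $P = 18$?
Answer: $-42768$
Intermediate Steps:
$T = -2376$ ($T = \left(-66\right) 36 = -2376$)
$T P = \left(-2376\right) 18 = -42768$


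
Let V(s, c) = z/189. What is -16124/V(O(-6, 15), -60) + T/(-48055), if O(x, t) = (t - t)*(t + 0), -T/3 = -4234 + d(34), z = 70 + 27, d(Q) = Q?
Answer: -4184164548/133181 ≈ -31417.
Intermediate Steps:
z = 97
T = 12600 (T = -3*(-4234 + 34) = -3*(-4200) = 12600)
O(x, t) = 0 (O(x, t) = 0*t = 0)
V(s, c) = 97/189
-16124/V(O(-6, 15), -60) + T/(-48055) = -16124/97/189 + 12600/(-48055) = -16124*189/97 + 12600*(-1/48055) = -3047436/97 - 360/1373 = -4184164548/133181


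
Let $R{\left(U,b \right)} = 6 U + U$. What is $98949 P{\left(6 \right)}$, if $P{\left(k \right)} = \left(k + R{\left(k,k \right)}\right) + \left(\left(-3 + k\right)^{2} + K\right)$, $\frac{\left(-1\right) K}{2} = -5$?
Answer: $6629583$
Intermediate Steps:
$K = 10$ ($K = \left(-2\right) \left(-5\right) = 10$)
$R{\left(U,b \right)} = 7 U$
$P{\left(k \right)} = 10 + \left(-3 + k\right)^{2} + 8 k$ ($P{\left(k \right)} = \left(k + 7 k\right) + \left(\left(-3 + k\right)^{2} + 10\right) = 8 k + \left(10 + \left(-3 + k\right)^{2}\right) = 10 + \left(-3 + k\right)^{2} + 8 k$)
$98949 P{\left(6 \right)} = 98949 \left(19 + 6^{2} + 2 \cdot 6\right) = 98949 \left(19 + 36 + 12\right) = 98949 \cdot 67 = 6629583$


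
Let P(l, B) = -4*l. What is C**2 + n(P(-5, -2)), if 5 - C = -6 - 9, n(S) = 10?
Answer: 410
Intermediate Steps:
C = 20 (C = 5 - (-6 - 9) = 5 - 1*(-15) = 5 + 15 = 20)
C**2 + n(P(-5, -2)) = 20**2 + 10 = 400 + 10 = 410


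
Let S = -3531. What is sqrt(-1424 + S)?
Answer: I*sqrt(4955) ≈ 70.392*I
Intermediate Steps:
sqrt(-1424 + S) = sqrt(-1424 - 3531) = sqrt(-4955) = I*sqrt(4955)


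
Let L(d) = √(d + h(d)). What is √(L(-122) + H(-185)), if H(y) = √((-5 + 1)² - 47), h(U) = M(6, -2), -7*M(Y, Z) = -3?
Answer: √7*√I*√(√5957 + 7*√31)/7 ≈ 2.8804 + 2.8804*I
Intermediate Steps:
M(Y, Z) = 3/7 (M(Y, Z) = -⅐*(-3) = 3/7)
h(U) = 3/7
L(d) = √(3/7 + d) (L(d) = √(d + 3/7) = √(3/7 + d))
H(y) = I*√31 (H(y) = √((-4)² - 47) = √(16 - 47) = √(-31) = I*√31)
√(L(-122) + H(-185)) = √(√(21 + 49*(-122))/7 + I*√31) = √(√(21 - 5978)/7 + I*√31) = √(√(-5957)/7 + I*√31) = √((I*√5957)/7 + I*√31) = √(I*√5957/7 + I*√31) = √(I*√31 + I*√5957/7)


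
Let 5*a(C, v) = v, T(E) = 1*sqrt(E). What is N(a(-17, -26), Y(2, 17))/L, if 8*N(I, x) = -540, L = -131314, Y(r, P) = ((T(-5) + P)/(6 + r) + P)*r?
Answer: 135/262628 ≈ 0.00051404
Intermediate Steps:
T(E) = sqrt(E)
Y(r, P) = r*(P + (P + I*sqrt(5))/(6 + r)) (Y(r, P) = ((sqrt(-5) + P)/(6 + r) + P)*r = ((I*sqrt(5) + P)/(6 + r) + P)*r = ((P + I*sqrt(5))/(6 + r) + P)*r = (P + (P + I*sqrt(5))/(6 + r))*r = r*(P + (P + I*sqrt(5))/(6 + r)))
a(C, v) = v/5
N(I, x) = -135/2 (N(I, x) = (1/8)*(-540) = -135/2)
N(a(-17, -26), Y(2, 17))/L = -135/2/(-131314) = -135/2*(-1/131314) = 135/262628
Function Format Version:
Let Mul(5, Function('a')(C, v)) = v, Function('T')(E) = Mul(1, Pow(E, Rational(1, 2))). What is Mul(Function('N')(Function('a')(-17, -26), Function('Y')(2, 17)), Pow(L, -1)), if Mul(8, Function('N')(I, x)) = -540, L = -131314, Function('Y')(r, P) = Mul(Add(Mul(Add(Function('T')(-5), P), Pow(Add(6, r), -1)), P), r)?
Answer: Rational(135, 262628) ≈ 0.00051404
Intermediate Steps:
Function('T')(E) = Pow(E, Rational(1, 2))
Function('Y')(r, P) = Mul(r, Add(P, Mul(Pow(Add(6, r), -1), Add(P, Mul(I, Pow(5, Rational(1, 2))))))) (Function('Y')(r, P) = Mul(Add(Mul(Add(Pow(-5, Rational(1, 2)), P), Pow(Add(6, r), -1)), P), r) = Mul(Add(Mul(Add(Mul(I, Pow(5, Rational(1, 2))), P), Pow(Add(6, r), -1)), P), r) = Mul(Add(Mul(Add(P, Mul(I, Pow(5, Rational(1, 2)))), Pow(Add(6, r), -1)), P), r) = Mul(Add(Mul(Pow(Add(6, r), -1), Add(P, Mul(I, Pow(5, Rational(1, 2))))), P), r) = Mul(Add(P, Mul(Pow(Add(6, r), -1), Add(P, Mul(I, Pow(5, Rational(1, 2)))))), r) = Mul(r, Add(P, Mul(Pow(Add(6, r), -1), Add(P, Mul(I, Pow(5, Rational(1, 2))))))))
Function('a')(C, v) = Mul(Rational(1, 5), v)
Function('N')(I, x) = Rational(-135, 2) (Function('N')(I, x) = Mul(Rational(1, 8), -540) = Rational(-135, 2))
Mul(Function('N')(Function('a')(-17, -26), Function('Y')(2, 17)), Pow(L, -1)) = Mul(Rational(-135, 2), Pow(-131314, -1)) = Mul(Rational(-135, 2), Rational(-1, 131314)) = Rational(135, 262628)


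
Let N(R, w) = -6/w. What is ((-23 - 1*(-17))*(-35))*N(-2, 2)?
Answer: -630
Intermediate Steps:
((-23 - 1*(-17))*(-35))*N(-2, 2) = ((-23 - 1*(-17))*(-35))*(-6/2) = ((-23 + 17)*(-35))*(-6*½) = -6*(-35)*(-3) = 210*(-3) = -630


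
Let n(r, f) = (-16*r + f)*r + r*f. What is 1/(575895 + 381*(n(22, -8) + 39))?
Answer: -1/2493822 ≈ -4.0099e-7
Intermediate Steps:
n(r, f) = f*r + r*(f - 16*r) (n(r, f) = (f - 16*r)*r + f*r = r*(f - 16*r) + f*r = f*r + r*(f - 16*r))
1/(575895 + 381*(n(22, -8) + 39)) = 1/(575895 + 381*(2*22*(-8 - 8*22) + 39)) = 1/(575895 + 381*(2*22*(-8 - 176) + 39)) = 1/(575895 + 381*(2*22*(-184) + 39)) = 1/(575895 + 381*(-8096 + 39)) = 1/(575895 + 381*(-8057)) = 1/(575895 - 3069717) = 1/(-2493822) = -1/2493822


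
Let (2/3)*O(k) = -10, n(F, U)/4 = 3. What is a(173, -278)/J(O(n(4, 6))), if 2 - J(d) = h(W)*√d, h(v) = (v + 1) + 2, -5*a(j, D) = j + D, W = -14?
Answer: 42/1819 - 231*I*√15/1819 ≈ 0.02309 - 0.49184*I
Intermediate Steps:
n(F, U) = 12 (n(F, U) = 4*3 = 12)
O(k) = -15 (O(k) = (3/2)*(-10) = -15)
a(j, D) = -D/5 - j/5 (a(j, D) = -(j + D)/5 = -(D + j)/5 = -D/5 - j/5)
h(v) = 3 + v (h(v) = (1 + v) + 2 = 3 + v)
J(d) = 2 + 11*√d (J(d) = 2 - (3 - 14)*√d = 2 - (-11)*√d = 2 + 11*√d)
a(173, -278)/J(O(n(4, 6))) = (-⅕*(-278) - ⅕*173)/(2 + 11*√(-15)) = (278/5 - 173/5)/(2 + 11*(I*√15)) = 21/(2 + 11*I*√15)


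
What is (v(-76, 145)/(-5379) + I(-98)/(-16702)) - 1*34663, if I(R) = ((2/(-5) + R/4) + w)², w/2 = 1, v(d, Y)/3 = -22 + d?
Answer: -103804128028913/2994668600 ≈ -34663.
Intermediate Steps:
v(d, Y) = -66 + 3*d (v(d, Y) = 3*(-22 + d) = -66 + 3*d)
w = 2 (w = 2*1 = 2)
I(R) = (8/5 + R/4)² (I(R) = ((2/(-5) + R/4) + 2)² = ((2*(-⅕) + R*(¼)) + 2)² = ((-⅖ + R/4) + 2)² = (8/5 + R/4)²)
(v(-76, 145)/(-5379) + I(-98)/(-16702)) - 1*34663 = ((-66 + 3*(-76))/(-5379) + ((32 + 5*(-98))²/400)/(-16702)) - 1*34663 = ((-66 - 228)*(-1/5379) + ((32 - 490)²/400)*(-1/16702)) - 34663 = (-294*(-1/5379) + ((1/400)*(-458)²)*(-1/16702)) - 34663 = (98/1793 + ((1/400)*209764)*(-1/16702)) - 34663 = (98/1793 + (52441/100)*(-1/16702)) - 34663 = (98/1793 - 52441/1670200) - 34663 = 69652887/2994668600 - 34663 = -103804128028913/2994668600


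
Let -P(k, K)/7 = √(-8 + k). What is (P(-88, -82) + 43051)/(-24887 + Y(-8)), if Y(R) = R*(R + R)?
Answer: -43051/24759 + 4*I*√6/3537 ≈ -1.7388 + 0.0027701*I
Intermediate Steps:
Y(R) = 2*R² (Y(R) = R*(2*R) = 2*R²)
P(k, K) = -7*√(-8 + k)
(P(-88, -82) + 43051)/(-24887 + Y(-8)) = (-7*√(-8 - 88) + 43051)/(-24887 + 2*(-8)²) = (-28*I*√6 + 43051)/(-24887 + 2*64) = (-28*I*√6 + 43051)/(-24887 + 128) = (-28*I*√6 + 43051)/(-24759) = (43051 - 28*I*√6)*(-1/24759) = -43051/24759 + 4*I*√6/3537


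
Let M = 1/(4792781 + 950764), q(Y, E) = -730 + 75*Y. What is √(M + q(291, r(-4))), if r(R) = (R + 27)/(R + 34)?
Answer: 4*√43493023867758495/5743545 ≈ 145.24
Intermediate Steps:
r(R) = (27 + R)/(34 + R)
M = 1/5743545 ≈ 1.7411e-7
√(M + q(291, r(-4))) = √(1/5743545 + (-730 + 75*291)) = √(1/5743545 + (-730 + 21825)) = √(1/5743545 + 21095) = √(121160081776/5743545) = 4*√43493023867758495/5743545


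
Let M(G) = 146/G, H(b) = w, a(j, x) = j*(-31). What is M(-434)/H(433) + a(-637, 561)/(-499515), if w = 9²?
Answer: -127852538/2926658385 ≈ -0.043685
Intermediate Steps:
a(j, x) = -31*j
w = 81
H(b) = 81
M(-434)/H(433) + a(-637, 561)/(-499515) = (146/(-434))/81 - 31*(-637)/(-499515) = (146*(-1/434))*(1/81) + 19747*(-1/499515) = -73/217*1/81 - 19747/499515 = -73/17577 - 19747/499515 = -127852538/2926658385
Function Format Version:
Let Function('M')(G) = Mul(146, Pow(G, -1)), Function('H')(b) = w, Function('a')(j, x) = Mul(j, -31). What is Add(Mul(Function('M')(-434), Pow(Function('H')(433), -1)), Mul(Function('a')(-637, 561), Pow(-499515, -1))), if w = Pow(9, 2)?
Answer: Rational(-127852538, 2926658385) ≈ -0.043685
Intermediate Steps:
Function('a')(j, x) = Mul(-31, j)
w = 81
Function('H')(b) = 81
Add(Mul(Function('M')(-434), Pow(Function('H')(433), -1)), Mul(Function('a')(-637, 561), Pow(-499515, -1))) = Add(Mul(Mul(146, Pow(-434, -1)), Pow(81, -1)), Mul(Mul(-31, -637), Pow(-499515, -1))) = Add(Mul(Mul(146, Rational(-1, 434)), Rational(1, 81)), Mul(19747, Rational(-1, 499515))) = Add(Mul(Rational(-73, 217), Rational(1, 81)), Rational(-19747, 499515)) = Add(Rational(-73, 17577), Rational(-19747, 499515)) = Rational(-127852538, 2926658385)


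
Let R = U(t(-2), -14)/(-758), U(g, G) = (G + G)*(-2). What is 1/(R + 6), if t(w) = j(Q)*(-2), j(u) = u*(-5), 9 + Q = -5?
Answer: 379/2246 ≈ 0.16874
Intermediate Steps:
Q = -14 (Q = -9 - 5 = -14)
j(u) = -5*u
t(w) = -140 (t(w) = -5*(-14)*(-2) = 70*(-2) = -140)
U(g, G) = -4*G (U(g, G) = (2*G)*(-2) = -4*G)
R = -28/379 (R = -4*(-14)/(-758) = 56*(-1/758) = -28/379 ≈ -0.073879)
1/(R + 6) = 1/(-28/379 + 6) = 1/(2246/379) = 379/2246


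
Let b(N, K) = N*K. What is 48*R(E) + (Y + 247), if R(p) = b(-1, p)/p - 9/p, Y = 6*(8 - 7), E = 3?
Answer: 61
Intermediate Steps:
Y = 6 (Y = 6*1 = 6)
b(N, K) = K*N
R(p) = -1 - 9/p (R(p) = (p*(-1))/p - 9/p = (-p)/p - 9/p = -1 - 9/p)
48*R(E) + (Y + 247) = 48*((-9 - 1*3)/3) + (6 + 247) = 48*((-9 - 3)/3) + 253 = 48*((⅓)*(-12)) + 253 = 48*(-4) + 253 = -192 + 253 = 61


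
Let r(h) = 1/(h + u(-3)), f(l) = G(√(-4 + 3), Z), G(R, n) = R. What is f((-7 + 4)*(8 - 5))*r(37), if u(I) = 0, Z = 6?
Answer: I/37 ≈ 0.027027*I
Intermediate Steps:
f(l) = I (f(l) = √(-4 + 3) = √(-1) = I)
r(h) = 1/h (r(h) = 1/(h + 0) = 1/h)
f((-7 + 4)*(8 - 5))*r(37) = I/37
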